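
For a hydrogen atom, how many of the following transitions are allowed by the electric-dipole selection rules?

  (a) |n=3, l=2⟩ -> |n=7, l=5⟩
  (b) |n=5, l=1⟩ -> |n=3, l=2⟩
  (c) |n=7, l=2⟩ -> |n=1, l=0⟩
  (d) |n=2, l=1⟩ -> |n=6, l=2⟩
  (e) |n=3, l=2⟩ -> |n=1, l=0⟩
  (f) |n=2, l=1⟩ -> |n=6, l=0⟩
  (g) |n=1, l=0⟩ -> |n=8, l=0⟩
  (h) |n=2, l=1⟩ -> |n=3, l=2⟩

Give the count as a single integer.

4

(a) forbidden — Δl = +3 (E1 requires Δl = ±1)
(b) allowed
(c) forbidden — Δl = -2 (E1 requires Δl = ±1)
(d) allowed
(e) forbidden — Δl = -2 (E1 requires Δl = ±1)
(f) allowed
(g) forbidden — Δl = +0 (E1 requires Δl = ±1)
(h) allowed
Total allowed: 4 of 8.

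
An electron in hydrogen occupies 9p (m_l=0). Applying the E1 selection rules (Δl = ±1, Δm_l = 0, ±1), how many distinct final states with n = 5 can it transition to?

E1 requires Δl = ±1, so l_f ∈ {0, 2}; with 0 ≤ l_f ≤ n_f−1 = 4, the allowed l_f values are {0, 2}.
For l_f = 0: m_f ∈ {m_i−1, m_i, m_i+1} ∩ [−0, 0] = {0} → 1 state.
For l_f = 2: m_f ∈ {m_i−1, m_i, m_i+1} ∩ [−2, 2] = {-1, 0, 1} → 3 states.
Total: 4.

4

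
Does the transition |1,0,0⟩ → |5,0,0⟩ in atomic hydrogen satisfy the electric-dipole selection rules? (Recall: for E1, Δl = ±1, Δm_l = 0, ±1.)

Initial l = 0, final l = 0, so Δl = +0. E1 requires Δl = ±1: ✗.
m_l: 0 → 0 (Δm_l = +0). |Δm_l| ≤ 1 ✓.
The transition is electric-dipole forbidden.

forbidden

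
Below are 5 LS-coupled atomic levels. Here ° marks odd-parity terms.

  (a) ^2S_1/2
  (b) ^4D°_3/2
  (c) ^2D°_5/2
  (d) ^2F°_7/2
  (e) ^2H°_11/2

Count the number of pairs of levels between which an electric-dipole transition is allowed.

(a)–(b): forbidden (ΔS, ΔL).
(a)–(c): forbidden (ΔL, ΔJ).
(a)–(d): forbidden (ΔL, ΔJ).
(a)–(e): forbidden (ΔL, ΔJ).
(b)–(c): forbidden (parity, ΔS).
(b)–(d): forbidden (parity, ΔS, ΔJ).
(b)–(e): forbidden (parity, ΔS, ΔL, ΔJ).
(c)–(d): forbidden (parity).
(c)–(e): forbidden (parity, ΔL, ΔJ).
(d)–(e): forbidden (parity, ΔL, ΔJ).
Allowed pairs: 0 of 10.

0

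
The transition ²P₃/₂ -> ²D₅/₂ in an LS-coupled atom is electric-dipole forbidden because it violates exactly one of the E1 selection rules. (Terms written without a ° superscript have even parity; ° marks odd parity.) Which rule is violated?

parity

Parity must change: even → even — violated.
ΔS = 0: S: 1/2 → 1/2 — satisfied.
ΔL = 0, ±1 (not L=0↔0): L: 1 → 2, ΔL = +1 — satisfied.
ΔJ = 0, ±1 (not J=0↔0): J: 3/2 → 5/2, ΔJ = +1 — satisfied.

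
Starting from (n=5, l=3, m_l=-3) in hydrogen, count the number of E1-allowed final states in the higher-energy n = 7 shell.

4

E1 requires Δl = ±1, so l_f ∈ {2, 4}; with 0 ≤ l_f ≤ n_f−1 = 6, the allowed l_f values are {2, 4}.
For l_f = 2: m_f ∈ {m_i−1, m_i, m_i+1} ∩ [−2, 2] = {-2} → 1 state.
For l_f = 4: m_f ∈ {m_i−1, m_i, m_i+1} ∩ [−4, 4] = {-4, -3, -2} → 3 states.
Total: 4.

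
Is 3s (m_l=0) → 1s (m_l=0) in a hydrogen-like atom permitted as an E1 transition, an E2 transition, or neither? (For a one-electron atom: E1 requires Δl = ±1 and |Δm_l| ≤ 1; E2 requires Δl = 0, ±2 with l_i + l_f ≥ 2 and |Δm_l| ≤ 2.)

Δl = 0 − 0 = +0; l_i + l_f = 0.
Δm_l = +0.
E1 (Δl = ±1, |Δm_l| ≤ 1): not satisfied.
E2 (Δl = 0,±2, l_i+l_f ≥ 2, |Δm_l| ≤ 2): not satisfied.

neither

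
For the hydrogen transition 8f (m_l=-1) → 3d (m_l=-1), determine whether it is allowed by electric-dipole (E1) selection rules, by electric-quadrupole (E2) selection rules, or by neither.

Δl = 2 − 3 = -1; l_i + l_f = 5.
Δm_l = +0.
E1 (Δl = ±1, |Δm_l| ≤ 1): satisfied.
E2 (Δl = 0,±2, l_i+l_f ≥ 2, |Δm_l| ≤ 2): not satisfied.

E1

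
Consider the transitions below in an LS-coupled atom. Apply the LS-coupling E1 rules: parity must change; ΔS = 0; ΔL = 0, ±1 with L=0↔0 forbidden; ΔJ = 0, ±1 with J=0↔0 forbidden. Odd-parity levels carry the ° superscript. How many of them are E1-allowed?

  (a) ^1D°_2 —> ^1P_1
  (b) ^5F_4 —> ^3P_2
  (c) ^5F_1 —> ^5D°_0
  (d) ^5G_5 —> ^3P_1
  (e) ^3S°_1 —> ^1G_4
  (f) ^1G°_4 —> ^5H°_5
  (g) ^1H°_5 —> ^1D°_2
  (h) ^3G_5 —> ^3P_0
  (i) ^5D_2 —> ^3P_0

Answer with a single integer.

2

(a) allowed
(b) forbidden (parity, ΔS, ΔL, ΔJ fail)
(c) allowed
(d) forbidden (parity, ΔS, ΔL, ΔJ fail)
(e) forbidden (ΔS, ΔL, ΔJ fail)
(f) forbidden (parity, ΔS fail)
(g) forbidden (parity, ΔL, ΔJ fail)
(h) forbidden (parity, ΔL, ΔJ fail)
(i) forbidden (parity, ΔS, ΔJ fail)
Total allowed: 2 of 9.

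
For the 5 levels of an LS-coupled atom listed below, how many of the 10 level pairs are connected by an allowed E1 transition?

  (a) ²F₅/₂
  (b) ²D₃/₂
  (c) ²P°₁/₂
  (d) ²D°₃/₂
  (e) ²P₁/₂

5

(a)–(b): forbidden (parity).
(a)–(c): forbidden (ΔL, ΔJ).
(a)–(d): allowed.
(a)–(e): forbidden (parity, ΔL, ΔJ).
(b)–(c): allowed.
(b)–(d): allowed.
(b)–(e): forbidden (parity).
(c)–(d): forbidden (parity).
(c)–(e): allowed.
(d)–(e): allowed.
Allowed pairs: 5 of 10.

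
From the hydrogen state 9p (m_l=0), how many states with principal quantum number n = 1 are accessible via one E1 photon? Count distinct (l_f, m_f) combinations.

1

E1 requires Δl = ±1, so l_f ∈ {0, 2}; with 0 ≤ l_f ≤ n_f−1 = 0, the allowed l_f values are {0}.
For l_f = 0: m_f ∈ {m_i−1, m_i, m_i+1} ∩ [−0, 0] = {0} → 1 state.
Total: 1.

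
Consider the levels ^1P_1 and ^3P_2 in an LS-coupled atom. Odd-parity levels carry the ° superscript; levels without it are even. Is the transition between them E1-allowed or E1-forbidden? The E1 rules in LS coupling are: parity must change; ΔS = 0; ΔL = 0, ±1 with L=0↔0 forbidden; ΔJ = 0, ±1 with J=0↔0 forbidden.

forbidden

Initial level: S=0, L=1, J=1, parity even. Final level: S=1, L=1, J=2, parity even.
Parity must change: even → even — fails.
ΔS = 0: S: 0 → 1 — fails.
ΔL = 0, ±1 (not L=0↔0): L: 1 → 1, ΔL = +0 — passes.
ΔJ = 0, ±1 (not J=0↔0): J: 1 → 2, ΔJ = +1 — passes.
Rule(s) violated: parity, ΔS.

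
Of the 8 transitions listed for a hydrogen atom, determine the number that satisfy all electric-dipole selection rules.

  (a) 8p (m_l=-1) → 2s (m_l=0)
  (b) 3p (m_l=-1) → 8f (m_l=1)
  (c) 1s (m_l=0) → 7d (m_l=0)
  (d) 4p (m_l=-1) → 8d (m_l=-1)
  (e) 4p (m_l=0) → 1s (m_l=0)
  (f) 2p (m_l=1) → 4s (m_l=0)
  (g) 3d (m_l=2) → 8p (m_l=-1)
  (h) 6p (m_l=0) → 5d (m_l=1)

(a) allowed
(b) forbidden — Δl = +2 (E1 requires Δl = ±1); Δm_l = +2 (E1 requires Δm_l = 0, ±1)
(c) forbidden — Δl = +2 (E1 requires Δl = ±1)
(d) allowed
(e) allowed
(f) allowed
(g) forbidden — Δm_l = -3 (E1 requires Δm_l = 0, ±1)
(h) allowed
Total allowed: 5 of 8.

5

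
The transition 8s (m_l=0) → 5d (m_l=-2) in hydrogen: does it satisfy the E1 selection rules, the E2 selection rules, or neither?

Δl = 2 − 0 = +2; l_i + l_f = 2.
Δm_l = -2.
E1 (Δl = ±1, |Δm_l| ≤ 1): not satisfied.
E2 (Δl = 0,±2, l_i+l_f ≥ 2, |Δm_l| ≤ 2): satisfied.

E2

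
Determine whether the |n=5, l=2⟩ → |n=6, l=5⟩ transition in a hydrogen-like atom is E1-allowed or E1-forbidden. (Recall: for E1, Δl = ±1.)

forbidden

l: 2 → 5 (Δl = +3). Δl = ±1 violated.
The transition is electric-dipole forbidden.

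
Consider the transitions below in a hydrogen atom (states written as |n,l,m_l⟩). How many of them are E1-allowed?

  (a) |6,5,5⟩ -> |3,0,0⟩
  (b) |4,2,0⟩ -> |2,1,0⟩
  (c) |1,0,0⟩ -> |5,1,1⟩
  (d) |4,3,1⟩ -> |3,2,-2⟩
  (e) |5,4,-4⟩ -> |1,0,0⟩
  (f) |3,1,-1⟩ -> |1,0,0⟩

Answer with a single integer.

3

(a) forbidden — Δl = -5 (E1 requires Δl = ±1); Δm_l = -5 (E1 requires Δm_l = 0, ±1)
(b) allowed
(c) allowed
(d) forbidden — Δm_l = -3 (E1 requires Δm_l = 0, ±1)
(e) forbidden — Δl = -4 (E1 requires Δl = ±1); Δm_l = +4 (E1 requires Δm_l = 0, ±1)
(f) allowed
Total allowed: 3 of 6.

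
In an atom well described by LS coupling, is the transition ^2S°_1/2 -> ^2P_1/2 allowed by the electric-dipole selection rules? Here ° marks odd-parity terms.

Reading off the term symbols: S 1/2→1/2, L 0→1, J 1/2→1/2, parity odd→even.
ΔL = 0, ±1 (not L=0↔0): L: 0 → 1, ΔL = +1 — passes.
ΔS = 0: S: 1/2 → 1/2 — passes.
Parity must change: odd → even — passes.
ΔJ = 0, ±1 (not J=0↔0): J: 1/2 → 1/2, ΔJ = +0 — passes.
All four E1 rules are satisfied.

allowed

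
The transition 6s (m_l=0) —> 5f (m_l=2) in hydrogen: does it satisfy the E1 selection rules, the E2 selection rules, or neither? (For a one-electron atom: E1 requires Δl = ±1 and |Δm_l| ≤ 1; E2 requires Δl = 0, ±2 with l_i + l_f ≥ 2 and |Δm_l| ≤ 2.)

neither

Δl = 3 − 0 = +3; l_i + l_f = 3.
Δm_l = +2.
E1 (Δl = ±1, |Δm_l| ≤ 1): not satisfied.
E2 (Δl = 0,±2, l_i+l_f ≥ 2, |Δm_l| ≤ 2): not satisfied.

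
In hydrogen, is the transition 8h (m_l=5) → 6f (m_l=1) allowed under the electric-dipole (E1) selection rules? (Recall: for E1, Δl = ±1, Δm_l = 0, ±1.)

Initial l = 5, final l = 3, so Δl = -2. E1 requires Δl = ±1: violated.
Δm_l = 1 − (5) = -4. E1 requires Δm_l = 0, ±1: violated.
The transition is electric-dipole forbidden.

forbidden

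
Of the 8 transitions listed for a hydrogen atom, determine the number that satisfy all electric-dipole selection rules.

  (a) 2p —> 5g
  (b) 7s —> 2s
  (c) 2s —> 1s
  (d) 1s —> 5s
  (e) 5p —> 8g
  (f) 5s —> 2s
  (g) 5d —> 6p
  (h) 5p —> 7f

(a) forbidden — Δl = +3 (E1 requires Δl = ±1)
(b) forbidden — Δl = +0 (E1 requires Δl = ±1)
(c) forbidden — Δl = +0 (E1 requires Δl = ±1)
(d) forbidden — Δl = +0 (E1 requires Δl = ±1)
(e) forbidden — Δl = +3 (E1 requires Δl = ±1)
(f) forbidden — Δl = +0 (E1 requires Δl = ±1)
(g) allowed
(h) forbidden — Δl = +2 (E1 requires Δl = ±1)
Total allowed: 1 of 8.

1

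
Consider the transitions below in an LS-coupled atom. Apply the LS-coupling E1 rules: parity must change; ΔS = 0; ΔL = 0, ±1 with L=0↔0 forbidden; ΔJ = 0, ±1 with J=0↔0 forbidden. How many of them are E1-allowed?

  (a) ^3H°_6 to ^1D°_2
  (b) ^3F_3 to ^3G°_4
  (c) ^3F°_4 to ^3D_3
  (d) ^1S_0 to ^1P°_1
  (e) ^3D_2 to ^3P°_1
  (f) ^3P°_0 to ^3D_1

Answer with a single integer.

5

(a) forbidden (parity, ΔS, ΔL, ΔJ fail)
(b) allowed
(c) allowed
(d) allowed
(e) allowed
(f) allowed
Total allowed: 5 of 6.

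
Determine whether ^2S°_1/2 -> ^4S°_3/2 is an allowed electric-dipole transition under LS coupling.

Reading off the term symbols: S 1/2→3/2, L 0→0, J 1/2→3/2, parity odd→odd.
Parity must change: odd → odd — violated.
ΔS = 0: S: 1/2 → 3/2 — violated.
ΔL = 0, ±1 (not L=0↔0): L: 0 → 0, ΔL = +0 — violated.
ΔJ = 0, ±1 (not J=0↔0): J: 1/2 → 3/2, ΔJ = +1 — satisfied.
Rule(s) violated: parity, ΔS, ΔL.

forbidden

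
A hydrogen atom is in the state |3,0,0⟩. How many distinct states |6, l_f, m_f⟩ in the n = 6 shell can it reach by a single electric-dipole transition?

3

E1 requires Δl = ±1, so l_f ∈ {-1, 1}; with 0 ≤ l_f ≤ n_f−1 = 5, the allowed l_f values are {1}.
For l_f = 1: m_f ∈ {m_i−1, m_i, m_i+1} ∩ [−1, 1] = {-1, 0, 1} → 3 states.
Total: 3.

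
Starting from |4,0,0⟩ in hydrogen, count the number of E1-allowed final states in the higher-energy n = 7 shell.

3

E1 requires Δl = ±1, so l_f ∈ {-1, 1}; with 0 ≤ l_f ≤ n_f−1 = 6, the allowed l_f values are {1}.
For l_f = 1: m_f ∈ {m_i−1, m_i, m_i+1} ∩ [−1, 1] = {-1, 0, 1} → 3 states.
Total: 3.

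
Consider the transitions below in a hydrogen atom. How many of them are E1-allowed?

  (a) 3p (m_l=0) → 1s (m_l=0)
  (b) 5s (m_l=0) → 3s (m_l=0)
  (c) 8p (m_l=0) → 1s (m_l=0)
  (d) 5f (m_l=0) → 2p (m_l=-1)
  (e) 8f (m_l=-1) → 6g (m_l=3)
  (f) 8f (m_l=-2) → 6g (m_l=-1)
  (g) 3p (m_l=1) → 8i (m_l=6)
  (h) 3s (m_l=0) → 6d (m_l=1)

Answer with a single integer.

(a) allowed
(b) forbidden — Δl = +0 (E1 requires Δl = ±1)
(c) allowed
(d) forbidden — Δl = -2 (E1 requires Δl = ±1)
(e) forbidden — Δm_l = +4 (E1 requires Δm_l = 0, ±1)
(f) allowed
(g) forbidden — Δl = +5 (E1 requires Δl = ±1); Δm_l = +5 (E1 requires Δm_l = 0, ±1)
(h) forbidden — Δl = +2 (E1 requires Δl = ±1)
Total allowed: 3 of 8.

3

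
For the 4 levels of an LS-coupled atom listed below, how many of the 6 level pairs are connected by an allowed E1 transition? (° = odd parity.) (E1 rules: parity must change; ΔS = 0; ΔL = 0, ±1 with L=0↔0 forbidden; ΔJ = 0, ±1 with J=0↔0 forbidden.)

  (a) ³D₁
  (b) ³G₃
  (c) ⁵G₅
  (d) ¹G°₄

(a)–(b): forbidden (parity, ΔL, ΔJ).
(a)–(c): forbidden (parity, ΔS, ΔL, ΔJ).
(a)–(d): forbidden (ΔS, ΔL, ΔJ).
(b)–(c): forbidden (parity, ΔS, ΔJ).
(b)–(d): forbidden (ΔS).
(c)–(d): forbidden (ΔS).
Allowed pairs: 0 of 6.

0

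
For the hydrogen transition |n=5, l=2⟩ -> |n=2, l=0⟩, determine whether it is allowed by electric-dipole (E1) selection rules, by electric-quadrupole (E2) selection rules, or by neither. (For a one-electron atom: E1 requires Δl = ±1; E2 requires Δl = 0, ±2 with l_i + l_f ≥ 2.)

Δl = 0 − 2 = -2; l_i + l_f = 2.
E1 (Δl = ±1): not satisfied.
E2 (Δl = 0,±2, l_i+l_f ≥ 2): satisfied.

E2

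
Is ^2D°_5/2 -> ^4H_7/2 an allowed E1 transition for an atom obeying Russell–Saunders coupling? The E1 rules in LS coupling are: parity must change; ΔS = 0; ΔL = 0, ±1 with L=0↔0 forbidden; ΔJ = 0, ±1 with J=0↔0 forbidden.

forbidden

Parity must change: odd → even — passes.
ΔS = 0: S: 1/2 → 3/2 — fails.
ΔL = 0, ±1 (not L=0↔0): L: 2 → 5, ΔL = +3 — fails.
ΔJ = 0, ±1 (not J=0↔0): J: 5/2 → 7/2, ΔJ = +1 — passes.
Rule(s) violated: ΔS, ΔL.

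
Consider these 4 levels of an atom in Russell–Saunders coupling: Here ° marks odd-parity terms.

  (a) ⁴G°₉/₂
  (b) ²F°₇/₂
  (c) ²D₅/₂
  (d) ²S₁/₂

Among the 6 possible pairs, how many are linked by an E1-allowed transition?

(a)–(b): forbidden (parity, ΔS).
(a)–(c): forbidden (ΔS, ΔL, ΔJ).
(a)–(d): forbidden (ΔS, ΔL, ΔJ).
(b)–(c): allowed.
(b)–(d): forbidden (ΔL, ΔJ).
(c)–(d): forbidden (parity, ΔL, ΔJ).
Allowed pairs: 1 of 6.

1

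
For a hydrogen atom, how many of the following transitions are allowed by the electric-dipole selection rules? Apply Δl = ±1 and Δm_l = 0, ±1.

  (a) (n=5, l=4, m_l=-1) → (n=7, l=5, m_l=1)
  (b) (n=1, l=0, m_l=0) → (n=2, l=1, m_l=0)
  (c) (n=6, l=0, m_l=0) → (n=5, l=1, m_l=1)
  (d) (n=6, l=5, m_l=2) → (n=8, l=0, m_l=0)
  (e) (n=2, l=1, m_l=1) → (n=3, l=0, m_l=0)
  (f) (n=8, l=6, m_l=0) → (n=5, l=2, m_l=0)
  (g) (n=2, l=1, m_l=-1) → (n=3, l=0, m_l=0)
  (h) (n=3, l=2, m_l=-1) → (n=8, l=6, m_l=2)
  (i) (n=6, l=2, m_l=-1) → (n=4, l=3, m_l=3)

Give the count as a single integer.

(a) forbidden — Δm_l = +2 (E1 requires Δm_l = 0, ±1)
(b) allowed
(c) allowed
(d) forbidden — Δl = -5 (E1 requires Δl = ±1); Δm_l = -2 (E1 requires Δm_l = 0, ±1)
(e) allowed
(f) forbidden — Δl = -4 (E1 requires Δl = ±1)
(g) allowed
(h) forbidden — Δl = +4 (E1 requires Δl = ±1); Δm_l = +3 (E1 requires Δm_l = 0, ±1)
(i) forbidden — Δm_l = +4 (E1 requires Δm_l = 0, ±1)
Total allowed: 4 of 9.

4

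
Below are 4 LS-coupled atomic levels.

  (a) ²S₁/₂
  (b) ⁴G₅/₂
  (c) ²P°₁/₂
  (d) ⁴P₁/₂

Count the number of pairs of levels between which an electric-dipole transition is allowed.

1

(a)–(b): forbidden (parity, ΔS, ΔL, ΔJ).
(a)–(c): allowed.
(a)–(d): forbidden (parity, ΔS).
(b)–(c): forbidden (ΔS, ΔL, ΔJ).
(b)–(d): forbidden (parity, ΔL, ΔJ).
(c)–(d): forbidden (ΔS).
Allowed pairs: 1 of 6.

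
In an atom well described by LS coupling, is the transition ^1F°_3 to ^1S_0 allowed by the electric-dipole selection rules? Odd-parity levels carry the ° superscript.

Initial level: S=0, L=3, J=3, parity odd. Final level: S=0, L=0, J=0, parity even.
Parity must change: odd → even — satisfied.
ΔL = 0, ±1 (not L=0↔0): L: 3 → 0, ΔL = -3 — violated.
ΔS = 0: S: 0 → 0 — satisfied.
ΔJ = 0, ±1 (not J=0↔0): J: 3 → 0, ΔJ = -3 — violated.
Rule(s) violated: ΔL, ΔJ.

forbidden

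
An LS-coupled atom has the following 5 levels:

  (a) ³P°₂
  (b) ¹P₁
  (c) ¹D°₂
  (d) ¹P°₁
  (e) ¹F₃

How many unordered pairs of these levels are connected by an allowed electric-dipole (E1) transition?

3

(a)–(b): forbidden (ΔS).
(a)–(c): forbidden (parity, ΔS).
(a)–(d): forbidden (parity, ΔS).
(a)–(e): forbidden (ΔS, ΔL).
(b)–(c): allowed.
(b)–(d): allowed.
(b)–(e): forbidden (parity, ΔL, ΔJ).
(c)–(d): forbidden (parity).
(c)–(e): allowed.
(d)–(e): forbidden (ΔL, ΔJ).
Allowed pairs: 3 of 10.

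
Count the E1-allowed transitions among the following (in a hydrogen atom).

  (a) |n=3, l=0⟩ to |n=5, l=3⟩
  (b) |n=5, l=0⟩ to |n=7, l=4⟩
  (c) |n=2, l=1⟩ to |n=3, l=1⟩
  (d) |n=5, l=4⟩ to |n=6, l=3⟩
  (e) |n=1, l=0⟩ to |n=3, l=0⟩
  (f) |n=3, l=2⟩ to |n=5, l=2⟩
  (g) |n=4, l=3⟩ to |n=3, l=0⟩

1

(a) forbidden — Δl = +3 (E1 requires Δl = ±1)
(b) forbidden — Δl = +4 (E1 requires Δl = ±1)
(c) forbidden — Δl = +0 (E1 requires Δl = ±1)
(d) allowed
(e) forbidden — Δl = +0 (E1 requires Δl = ±1)
(f) forbidden — Δl = +0 (E1 requires Δl = ±1)
(g) forbidden — Δl = -3 (E1 requires Δl = ±1)
Total allowed: 1 of 7.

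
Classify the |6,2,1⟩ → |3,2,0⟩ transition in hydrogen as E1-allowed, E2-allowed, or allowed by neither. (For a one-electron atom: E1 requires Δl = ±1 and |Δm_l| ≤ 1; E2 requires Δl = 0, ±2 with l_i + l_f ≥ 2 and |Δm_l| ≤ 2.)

Δl = 2 − 2 = +0; l_i + l_f = 4.
Δm_l = -1.
E1 (Δl = ±1, |Δm_l| ≤ 1): not satisfied.
E2 (Δl = 0,±2, l_i+l_f ≥ 2, |Δm_l| ≤ 2): satisfied.

E2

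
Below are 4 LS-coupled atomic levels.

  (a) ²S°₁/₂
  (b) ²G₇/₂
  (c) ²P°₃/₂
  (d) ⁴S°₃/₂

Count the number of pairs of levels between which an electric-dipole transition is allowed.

0

(a)–(b): forbidden (ΔL, ΔJ).
(a)–(c): forbidden (parity).
(a)–(d): forbidden (parity, ΔS, ΔL).
(b)–(c): forbidden (ΔL, ΔJ).
(b)–(d): forbidden (ΔS, ΔL, ΔJ).
(c)–(d): forbidden (parity, ΔS).
Allowed pairs: 0 of 6.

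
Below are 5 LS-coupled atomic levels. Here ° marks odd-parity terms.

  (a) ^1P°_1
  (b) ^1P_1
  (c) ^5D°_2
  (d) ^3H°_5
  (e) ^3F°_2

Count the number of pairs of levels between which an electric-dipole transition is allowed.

1

(a)–(b): allowed.
(a)–(c): forbidden (parity, ΔS).
(a)–(d): forbidden (parity, ΔS, ΔL, ΔJ).
(a)–(e): forbidden (parity, ΔS, ΔL).
(b)–(c): forbidden (ΔS).
(b)–(d): forbidden (ΔS, ΔL, ΔJ).
(b)–(e): forbidden (ΔS, ΔL).
(c)–(d): forbidden (parity, ΔS, ΔL, ΔJ).
(c)–(e): forbidden (parity, ΔS).
(d)–(e): forbidden (parity, ΔL, ΔJ).
Allowed pairs: 1 of 10.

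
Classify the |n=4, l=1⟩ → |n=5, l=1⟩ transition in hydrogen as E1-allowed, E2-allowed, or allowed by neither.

Δl = 1 − 1 = +0; l_i + l_f = 2.
E1 (Δl = ±1): not satisfied.
E2 (Δl = 0,±2, l_i+l_f ≥ 2): satisfied.

E2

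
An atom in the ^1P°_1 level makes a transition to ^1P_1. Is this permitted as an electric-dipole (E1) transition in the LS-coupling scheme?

allowed

Initial level: S=0, L=1, J=1, parity odd. Final level: S=0, L=1, J=1, parity even.
Parity must change: odd → even — satisfied.
ΔS = 0: S: 0 → 0 — satisfied.
ΔL = 0, ±1 (not L=0↔0): L: 1 → 1, ΔL = +0 — satisfied.
ΔJ = 0, ±1 (not J=0↔0): J: 1 → 1, ΔJ = +0 — satisfied.
All four E1 rules are satisfied.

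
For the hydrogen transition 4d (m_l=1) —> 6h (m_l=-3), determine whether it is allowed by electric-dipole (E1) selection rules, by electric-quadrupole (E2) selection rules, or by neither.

neither

Δl = 5 − 2 = +3; l_i + l_f = 7.
Δm_l = -4.
E1 (Δl = ±1, |Δm_l| ≤ 1): not satisfied.
E2 (Δl = 0,±2, l_i+l_f ≥ 2, |Δm_l| ≤ 2): not satisfied.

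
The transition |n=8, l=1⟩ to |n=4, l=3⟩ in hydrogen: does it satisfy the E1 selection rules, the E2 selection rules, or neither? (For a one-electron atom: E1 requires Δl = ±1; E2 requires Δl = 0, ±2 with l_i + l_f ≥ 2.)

Δl = 3 − 1 = +2; l_i + l_f = 4.
E1 (Δl = ±1): not satisfied.
E2 (Δl = 0,±2, l_i+l_f ≥ 2): satisfied.

E2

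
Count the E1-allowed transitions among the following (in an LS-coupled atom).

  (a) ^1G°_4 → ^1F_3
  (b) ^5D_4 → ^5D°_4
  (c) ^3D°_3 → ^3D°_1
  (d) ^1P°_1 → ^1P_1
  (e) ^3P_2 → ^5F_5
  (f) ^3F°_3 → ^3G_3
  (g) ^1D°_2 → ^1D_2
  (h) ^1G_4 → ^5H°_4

5

(a) allowed
(b) allowed
(c) forbidden (parity, ΔJ fail)
(d) allowed
(e) forbidden (parity, ΔS, ΔL, ΔJ fail)
(f) allowed
(g) allowed
(h) forbidden (ΔS fails)
Total allowed: 5 of 8.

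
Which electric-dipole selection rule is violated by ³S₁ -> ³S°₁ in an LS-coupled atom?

the L=0 ↔ L=0 exclusion

ΔS = 0: S: 1 → 1 — ✓.
ΔL = 0, ±1 (not L=0↔0): L: 0 → 0, ΔL = +0 — ✗.
ΔJ = 0, ±1 (not J=0↔0): J: 1 → 1, ΔJ = +0 — ✓.
Parity must change: even → odd — ✓.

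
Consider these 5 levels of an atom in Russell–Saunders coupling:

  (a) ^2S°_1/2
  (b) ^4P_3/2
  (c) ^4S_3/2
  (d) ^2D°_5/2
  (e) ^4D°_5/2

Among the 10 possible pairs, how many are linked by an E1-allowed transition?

1

(a)–(b): forbidden (ΔS).
(a)–(c): forbidden (ΔS, ΔL).
(a)–(d): forbidden (parity, ΔL, ΔJ).
(a)–(e): forbidden (parity, ΔS, ΔL, ΔJ).
(b)–(c): forbidden (parity).
(b)–(d): forbidden (ΔS).
(b)–(e): allowed.
(c)–(d): forbidden (ΔS, ΔL).
(c)–(e): forbidden (ΔL).
(d)–(e): forbidden (parity, ΔS).
Allowed pairs: 1 of 10.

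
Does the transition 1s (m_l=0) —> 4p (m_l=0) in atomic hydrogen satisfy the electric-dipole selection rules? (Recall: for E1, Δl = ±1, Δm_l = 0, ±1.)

l: 0 → 1 (Δl = +1). Δl = ±1 ok.
m_l: 0 → 0 (Δm_l = +0). |Δm_l| ≤ 1 ok.
All E1 selection rules are satisfied.

allowed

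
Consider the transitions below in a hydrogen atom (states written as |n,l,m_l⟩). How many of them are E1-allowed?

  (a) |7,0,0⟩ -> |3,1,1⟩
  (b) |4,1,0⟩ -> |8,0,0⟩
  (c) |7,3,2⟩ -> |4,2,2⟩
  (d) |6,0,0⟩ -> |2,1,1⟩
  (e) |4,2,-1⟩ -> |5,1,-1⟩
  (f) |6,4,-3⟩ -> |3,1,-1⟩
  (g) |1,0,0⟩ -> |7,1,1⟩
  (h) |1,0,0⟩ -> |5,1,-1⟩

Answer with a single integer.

7

(a) allowed
(b) allowed
(c) allowed
(d) allowed
(e) allowed
(f) forbidden — Δl = -3 (E1 requires Δl = ±1); Δm_l = +2 (E1 requires Δm_l = 0, ±1)
(g) allowed
(h) allowed
Total allowed: 7 of 8.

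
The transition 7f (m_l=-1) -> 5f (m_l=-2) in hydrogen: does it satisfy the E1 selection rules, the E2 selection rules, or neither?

E2

Δl = 3 − 3 = +0; l_i + l_f = 6.
Δm_l = -1.
E1 (Δl = ±1, |Δm_l| ≤ 1): not satisfied.
E2 (Δl = 0,±2, l_i+l_f ≥ 2, |Δm_l| ≤ 2): satisfied.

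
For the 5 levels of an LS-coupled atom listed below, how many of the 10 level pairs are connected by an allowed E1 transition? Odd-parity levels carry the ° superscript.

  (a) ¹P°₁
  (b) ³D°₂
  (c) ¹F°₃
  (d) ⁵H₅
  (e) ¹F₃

1

(a)–(b): forbidden (parity, ΔS).
(a)–(c): forbidden (parity, ΔL, ΔJ).
(a)–(d): forbidden (ΔS, ΔL, ΔJ).
(a)–(e): forbidden (ΔL, ΔJ).
(b)–(c): forbidden (parity, ΔS).
(b)–(d): forbidden (ΔS, ΔL, ΔJ).
(b)–(e): forbidden (ΔS).
(c)–(d): forbidden (ΔS, ΔL, ΔJ).
(c)–(e): allowed.
(d)–(e): forbidden (parity, ΔS, ΔL, ΔJ).
Allowed pairs: 1 of 10.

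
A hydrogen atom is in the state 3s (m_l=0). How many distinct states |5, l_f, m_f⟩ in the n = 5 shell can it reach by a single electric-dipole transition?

3

E1 requires Δl = ±1, so l_f ∈ {-1, 1}; with 0 ≤ l_f ≤ n_f−1 = 4, the allowed l_f values are {1}.
For l_f = 1: m_f ∈ {m_i−1, m_i, m_i+1} ∩ [−1, 1] = {-1, 0, 1} → 3 states.
Total: 3.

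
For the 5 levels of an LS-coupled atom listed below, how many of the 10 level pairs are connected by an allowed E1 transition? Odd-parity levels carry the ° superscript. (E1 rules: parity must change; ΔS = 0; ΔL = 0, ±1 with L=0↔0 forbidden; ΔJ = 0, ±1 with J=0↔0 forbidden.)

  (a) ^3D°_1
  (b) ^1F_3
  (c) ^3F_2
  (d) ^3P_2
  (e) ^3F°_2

3

(a)–(b): forbidden (ΔS, ΔJ).
(a)–(c): allowed.
(a)–(d): allowed.
(a)–(e): forbidden (parity).
(b)–(c): forbidden (parity, ΔS).
(b)–(d): forbidden (parity, ΔS, ΔL).
(b)–(e): forbidden (ΔS).
(c)–(d): forbidden (parity, ΔL).
(c)–(e): allowed.
(d)–(e): forbidden (ΔL).
Allowed pairs: 3 of 10.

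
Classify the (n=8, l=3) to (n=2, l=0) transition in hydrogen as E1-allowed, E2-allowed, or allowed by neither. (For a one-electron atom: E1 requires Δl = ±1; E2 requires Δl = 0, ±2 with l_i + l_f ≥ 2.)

neither

Δl = 0 − 3 = -3; l_i + l_f = 3.
E1 (Δl = ±1): not satisfied.
E2 (Δl = 0,±2, l_i+l_f ≥ 2): not satisfied.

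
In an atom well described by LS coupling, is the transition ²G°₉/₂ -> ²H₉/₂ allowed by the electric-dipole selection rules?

Parity must change: odd → even — ✓.
ΔS = 0: S: 1/2 → 1/2 — ✓.
ΔL = 0, ±1 (not L=0↔0): L: 4 → 5, ΔL = +1 — ✓.
ΔJ = 0, ±1 (not J=0↔0): J: 9/2 → 9/2, ΔJ = +0 — ✓.
All four E1 rules are satisfied.

allowed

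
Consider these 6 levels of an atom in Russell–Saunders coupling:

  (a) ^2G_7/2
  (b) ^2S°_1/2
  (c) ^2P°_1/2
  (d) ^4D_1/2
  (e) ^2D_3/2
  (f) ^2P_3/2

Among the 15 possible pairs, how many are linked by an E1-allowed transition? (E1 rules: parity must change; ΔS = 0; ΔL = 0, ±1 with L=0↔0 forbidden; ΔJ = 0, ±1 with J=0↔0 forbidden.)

3

(a)–(b): forbidden (ΔL, ΔJ).
(a)–(c): forbidden (ΔL, ΔJ).
(a)–(d): forbidden (parity, ΔS, ΔL, ΔJ).
(a)–(e): forbidden (parity, ΔL, ΔJ).
(a)–(f): forbidden (parity, ΔL, ΔJ).
(b)–(c): forbidden (parity).
(b)–(d): forbidden (ΔS, ΔL).
(b)–(e): forbidden (ΔL).
(b)–(f): allowed.
(c)–(d): forbidden (ΔS).
(c)–(e): allowed.
(c)–(f): allowed.
(d)–(e): forbidden (parity, ΔS).
(d)–(f): forbidden (parity, ΔS).
(e)–(f): forbidden (parity).
Allowed pairs: 3 of 15.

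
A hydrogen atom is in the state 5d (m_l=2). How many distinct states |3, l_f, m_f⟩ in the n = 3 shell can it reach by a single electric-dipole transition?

E1 requires Δl = ±1, so l_f ∈ {1, 3}; with 0 ≤ l_f ≤ n_f−1 = 2, the allowed l_f values are {1}.
For l_f = 1: m_f ∈ {m_i−1, m_i, m_i+1} ∩ [−1, 1] = {1} → 1 state.
Total: 1.

1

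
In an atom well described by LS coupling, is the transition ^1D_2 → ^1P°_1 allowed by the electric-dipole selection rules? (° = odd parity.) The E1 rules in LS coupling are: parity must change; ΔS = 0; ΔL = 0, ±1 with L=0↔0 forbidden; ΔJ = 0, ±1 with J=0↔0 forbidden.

Parity must change: even → odd — satisfied.
ΔS = 0: S: 0 → 0 — satisfied.
ΔL = 0, ±1 (not L=0↔0): L: 2 → 1, ΔL = -1 — satisfied.
ΔJ = 0, ±1 (not J=0↔0): J: 2 → 1, ΔJ = -1 — satisfied.
All four E1 rules are satisfied.

allowed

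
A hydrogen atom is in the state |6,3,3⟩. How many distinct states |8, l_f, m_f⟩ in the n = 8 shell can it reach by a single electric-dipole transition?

4

E1 requires Δl = ±1, so l_f ∈ {2, 4}; with 0 ≤ l_f ≤ n_f−1 = 7, the allowed l_f values are {2, 4}.
For l_f = 2: m_f ∈ {m_i−1, m_i, m_i+1} ∩ [−2, 2] = {2} → 1 state.
For l_f = 4: m_f ∈ {m_i−1, m_i, m_i+1} ∩ [−4, 4] = {2, 3, 4} → 3 states.
Total: 4.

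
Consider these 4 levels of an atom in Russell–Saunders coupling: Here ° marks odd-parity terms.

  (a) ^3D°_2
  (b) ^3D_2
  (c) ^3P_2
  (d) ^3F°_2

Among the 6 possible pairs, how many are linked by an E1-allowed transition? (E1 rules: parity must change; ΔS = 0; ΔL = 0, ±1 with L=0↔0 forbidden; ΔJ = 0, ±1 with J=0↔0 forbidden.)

3

(a)–(b): allowed.
(a)–(c): allowed.
(a)–(d): forbidden (parity).
(b)–(c): forbidden (parity).
(b)–(d): allowed.
(c)–(d): forbidden (ΔL).
Allowed pairs: 3 of 6.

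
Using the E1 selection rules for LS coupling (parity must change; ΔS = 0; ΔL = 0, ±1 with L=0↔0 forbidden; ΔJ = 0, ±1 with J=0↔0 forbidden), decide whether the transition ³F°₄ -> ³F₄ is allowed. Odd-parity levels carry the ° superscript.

Reading off the term symbols: S 1→1, L 3→3, J 4→4, parity odd→even.
Parity must change: odd → even — ok.
ΔS = 0: S: 1 → 1 — ok.
ΔL = 0, ±1 (not L=0↔0): L: 3 → 3, ΔL = +0 — ok.
ΔJ = 0, ±1 (not J=0↔0): J: 4 → 4, ΔJ = +0 — ok.
All four E1 rules are satisfied.

allowed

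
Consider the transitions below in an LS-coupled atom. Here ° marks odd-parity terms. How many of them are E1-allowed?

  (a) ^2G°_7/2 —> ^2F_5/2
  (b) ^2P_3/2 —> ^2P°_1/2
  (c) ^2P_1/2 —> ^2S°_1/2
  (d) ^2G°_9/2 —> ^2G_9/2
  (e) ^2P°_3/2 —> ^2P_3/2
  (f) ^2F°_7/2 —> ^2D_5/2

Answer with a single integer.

6

(a) allowed
(b) allowed
(c) allowed
(d) allowed
(e) allowed
(f) allowed
Total allowed: 6 of 6.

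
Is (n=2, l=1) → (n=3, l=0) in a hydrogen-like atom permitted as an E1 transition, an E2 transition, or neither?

E1

Δl = 0 − 1 = -1; l_i + l_f = 1.
E1 (Δl = ±1): satisfied.
E2 (Δl = 0,±2, l_i+l_f ≥ 2): not satisfied.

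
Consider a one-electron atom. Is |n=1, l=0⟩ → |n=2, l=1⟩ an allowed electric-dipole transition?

Δl = 1 − 0 = +1; the E1 rule Δl = ±1 is passes.
All E1 selection rules are satisfied.

allowed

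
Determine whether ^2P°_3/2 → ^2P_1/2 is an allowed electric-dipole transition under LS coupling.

allowed

Parity must change: odd → even — satisfied.
ΔS = 0: S: 1/2 → 1/2 — satisfied.
ΔL = 0, ±1 (not L=0↔0): L: 1 → 1, ΔL = +0 — satisfied.
ΔJ = 0, ±1 (not J=0↔0): J: 3/2 → 1/2, ΔJ = -1 — satisfied.
All four E1 rules are satisfied.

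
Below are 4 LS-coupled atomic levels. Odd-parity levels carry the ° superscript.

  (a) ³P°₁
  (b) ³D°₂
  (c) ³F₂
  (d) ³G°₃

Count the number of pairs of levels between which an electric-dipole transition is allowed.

(a)–(b): forbidden (parity).
(a)–(c): forbidden (ΔL).
(a)–(d): forbidden (parity, ΔL, ΔJ).
(b)–(c): allowed.
(b)–(d): forbidden (parity, ΔL).
(c)–(d): allowed.
Allowed pairs: 2 of 6.

2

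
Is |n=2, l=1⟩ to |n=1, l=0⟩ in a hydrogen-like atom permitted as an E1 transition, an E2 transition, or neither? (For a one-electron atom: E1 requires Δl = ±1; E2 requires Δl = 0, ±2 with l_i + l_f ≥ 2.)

Δl = 0 − 1 = -1; l_i + l_f = 1.
E1 (Δl = ±1): satisfied.
E2 (Δl = 0,±2, l_i+l_f ≥ 2): not satisfied.

E1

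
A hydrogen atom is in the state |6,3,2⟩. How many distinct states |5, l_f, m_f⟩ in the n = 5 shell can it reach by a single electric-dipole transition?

E1 requires Δl = ±1, so l_f ∈ {2, 4}; with 0 ≤ l_f ≤ n_f−1 = 4, the allowed l_f values are {2, 4}.
For l_f = 2: m_f ∈ {m_i−1, m_i, m_i+1} ∩ [−2, 2] = {1, 2} → 2 states.
For l_f = 4: m_f ∈ {m_i−1, m_i, m_i+1} ∩ [−4, 4] = {1, 2, 3} → 3 states.
Total: 5.

5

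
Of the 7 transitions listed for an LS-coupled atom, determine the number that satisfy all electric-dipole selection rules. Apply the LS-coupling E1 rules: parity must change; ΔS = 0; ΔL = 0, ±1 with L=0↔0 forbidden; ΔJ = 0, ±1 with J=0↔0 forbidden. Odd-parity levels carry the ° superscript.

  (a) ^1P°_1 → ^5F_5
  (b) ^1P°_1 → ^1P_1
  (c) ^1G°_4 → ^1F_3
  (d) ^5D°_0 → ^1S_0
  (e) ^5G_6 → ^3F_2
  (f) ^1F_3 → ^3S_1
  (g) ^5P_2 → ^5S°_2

3

(a) forbidden (ΔS, ΔL, ΔJ fail)
(b) allowed
(c) allowed
(d) forbidden (ΔS, ΔL, ΔJ fail)
(e) forbidden (parity, ΔS, ΔJ fail)
(f) forbidden (parity, ΔS, ΔL, ΔJ fail)
(g) allowed
Total allowed: 3 of 7.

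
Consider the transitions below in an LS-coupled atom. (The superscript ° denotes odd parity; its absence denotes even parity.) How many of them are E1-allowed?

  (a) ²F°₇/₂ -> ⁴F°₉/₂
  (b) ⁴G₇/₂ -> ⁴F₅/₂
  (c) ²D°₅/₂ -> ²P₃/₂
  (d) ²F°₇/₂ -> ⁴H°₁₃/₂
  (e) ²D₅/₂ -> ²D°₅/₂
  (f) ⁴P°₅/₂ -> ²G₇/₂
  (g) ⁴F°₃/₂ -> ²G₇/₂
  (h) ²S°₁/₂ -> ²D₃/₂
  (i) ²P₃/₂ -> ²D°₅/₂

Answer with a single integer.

(a) forbidden (parity, ΔS fail)
(b) forbidden (parity fails)
(c) allowed
(d) forbidden (parity, ΔS, ΔL, ΔJ fail)
(e) allowed
(f) forbidden (ΔS, ΔL fail)
(g) forbidden (ΔS, ΔJ fail)
(h) forbidden (ΔL fails)
(i) allowed
Total allowed: 3 of 9.

3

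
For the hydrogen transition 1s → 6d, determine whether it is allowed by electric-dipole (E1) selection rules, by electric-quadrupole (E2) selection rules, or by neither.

E2

Δl = 2 − 0 = +2; l_i + l_f = 2.
E1 (Δl = ±1): not satisfied.
E2 (Δl = 0,±2, l_i+l_f ≥ 2): satisfied.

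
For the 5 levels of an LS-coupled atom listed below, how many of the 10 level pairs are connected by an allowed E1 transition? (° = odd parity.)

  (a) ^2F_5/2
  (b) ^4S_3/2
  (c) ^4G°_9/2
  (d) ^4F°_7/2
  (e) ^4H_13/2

(a)–(b): forbidden (parity, ΔS, ΔL).
(a)–(c): forbidden (ΔS, ΔJ).
(a)–(d): forbidden (ΔS).
(a)–(e): forbidden (parity, ΔS, ΔL, ΔJ).
(b)–(c): forbidden (ΔL, ΔJ).
(b)–(d): forbidden (ΔL, ΔJ).
(b)–(e): forbidden (parity, ΔL, ΔJ).
(c)–(d): forbidden (parity).
(c)–(e): forbidden (ΔJ).
(d)–(e): forbidden (ΔL, ΔJ).
Allowed pairs: 0 of 10.

0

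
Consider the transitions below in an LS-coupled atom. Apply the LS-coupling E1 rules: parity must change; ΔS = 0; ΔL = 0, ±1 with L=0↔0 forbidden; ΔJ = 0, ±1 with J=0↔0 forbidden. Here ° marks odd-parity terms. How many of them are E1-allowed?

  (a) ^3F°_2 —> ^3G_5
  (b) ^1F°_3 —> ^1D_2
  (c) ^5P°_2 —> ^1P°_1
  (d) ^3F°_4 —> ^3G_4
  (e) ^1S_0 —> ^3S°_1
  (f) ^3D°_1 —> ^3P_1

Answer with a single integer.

(a) forbidden (ΔJ fails)
(b) allowed
(c) forbidden (parity, ΔS fail)
(d) allowed
(e) forbidden (ΔS, ΔL fail)
(f) allowed
Total allowed: 3 of 6.

3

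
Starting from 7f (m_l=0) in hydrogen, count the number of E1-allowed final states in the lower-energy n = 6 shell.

6

E1 requires Δl = ±1, so l_f ∈ {2, 4}; with 0 ≤ l_f ≤ n_f−1 = 5, the allowed l_f values are {2, 4}.
For l_f = 2: m_f ∈ {m_i−1, m_i, m_i+1} ∩ [−2, 2] = {-1, 0, 1} → 3 states.
For l_f = 4: m_f ∈ {m_i−1, m_i, m_i+1} ∩ [−4, 4] = {-1, 0, 1} → 3 states.
Total: 6.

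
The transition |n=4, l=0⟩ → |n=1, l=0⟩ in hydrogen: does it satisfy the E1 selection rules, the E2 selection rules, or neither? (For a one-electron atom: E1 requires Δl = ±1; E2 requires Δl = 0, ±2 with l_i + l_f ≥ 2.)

neither

Δl = 0 − 0 = +0; l_i + l_f = 0.
E1 (Δl = ±1): not satisfied.
E2 (Δl = 0,±2, l_i+l_f ≥ 2): not satisfied.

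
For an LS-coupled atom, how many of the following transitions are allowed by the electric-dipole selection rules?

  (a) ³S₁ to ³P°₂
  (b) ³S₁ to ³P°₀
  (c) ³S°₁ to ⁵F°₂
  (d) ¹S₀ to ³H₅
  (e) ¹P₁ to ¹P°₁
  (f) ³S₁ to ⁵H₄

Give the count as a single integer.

3

(a) allowed
(b) allowed
(c) forbidden (parity, ΔS, ΔL fail)
(d) forbidden (parity, ΔS, ΔL, ΔJ fail)
(e) allowed
(f) forbidden (parity, ΔS, ΔL, ΔJ fail)
Total allowed: 3 of 6.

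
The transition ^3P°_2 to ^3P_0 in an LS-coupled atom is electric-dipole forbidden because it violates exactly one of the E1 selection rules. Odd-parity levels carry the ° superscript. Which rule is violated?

ΔS = 0: S: 1 → 1 — satisfied.
ΔL = 0, ±1 (not L=0↔0): L: 1 → 1, ΔL = +0 — satisfied.
Parity must change: odd → even — satisfied.
ΔJ = 0, ±1 (not J=0↔0): J: 2 → 0, ΔJ = -2 — violated.

the ΔJ = 0, ±1 rule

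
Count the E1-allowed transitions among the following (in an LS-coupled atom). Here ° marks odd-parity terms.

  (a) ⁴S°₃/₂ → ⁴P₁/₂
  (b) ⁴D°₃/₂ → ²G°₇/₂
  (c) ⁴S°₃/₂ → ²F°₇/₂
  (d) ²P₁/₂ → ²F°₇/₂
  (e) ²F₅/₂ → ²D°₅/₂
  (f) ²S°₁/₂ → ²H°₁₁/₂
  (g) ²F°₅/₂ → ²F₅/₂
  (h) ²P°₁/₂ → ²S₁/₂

(a) allowed
(b) forbidden (parity, ΔS, ΔL, ΔJ fail)
(c) forbidden (parity, ΔS, ΔL, ΔJ fail)
(d) forbidden (ΔL, ΔJ fail)
(e) allowed
(f) forbidden (parity, ΔL, ΔJ fail)
(g) allowed
(h) allowed
Total allowed: 4 of 8.

4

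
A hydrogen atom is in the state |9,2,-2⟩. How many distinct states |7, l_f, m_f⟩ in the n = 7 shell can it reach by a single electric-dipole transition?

4

E1 requires Δl = ±1, so l_f ∈ {1, 3}; with 0 ≤ l_f ≤ n_f−1 = 6, the allowed l_f values are {1, 3}.
For l_f = 1: m_f ∈ {m_i−1, m_i, m_i+1} ∩ [−1, 1] = {-1} → 1 state.
For l_f = 3: m_f ∈ {m_i−1, m_i, m_i+1} ∩ [−3, 3] = {-3, -2, -1} → 3 states.
Total: 4.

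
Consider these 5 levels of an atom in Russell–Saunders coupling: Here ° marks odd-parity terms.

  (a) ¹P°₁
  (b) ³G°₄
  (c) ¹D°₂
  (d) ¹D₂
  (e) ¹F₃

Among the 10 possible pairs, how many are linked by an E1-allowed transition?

3

(a)–(b): forbidden (parity, ΔS, ΔL, ΔJ).
(a)–(c): forbidden (parity).
(a)–(d): allowed.
(a)–(e): forbidden (ΔL, ΔJ).
(b)–(c): forbidden (parity, ΔS, ΔL, ΔJ).
(b)–(d): forbidden (ΔS, ΔL, ΔJ).
(b)–(e): forbidden (ΔS).
(c)–(d): allowed.
(c)–(e): allowed.
(d)–(e): forbidden (parity).
Allowed pairs: 3 of 10.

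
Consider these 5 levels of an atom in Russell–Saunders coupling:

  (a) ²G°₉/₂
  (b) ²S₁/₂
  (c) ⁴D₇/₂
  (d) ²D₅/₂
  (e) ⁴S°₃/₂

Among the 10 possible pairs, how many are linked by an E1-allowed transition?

0

(a)–(b): forbidden (ΔL, ΔJ).
(a)–(c): forbidden (ΔS, ΔL).
(a)–(d): forbidden (ΔL, ΔJ).
(a)–(e): forbidden (parity, ΔS, ΔL, ΔJ).
(b)–(c): forbidden (parity, ΔS, ΔL, ΔJ).
(b)–(d): forbidden (parity, ΔL, ΔJ).
(b)–(e): forbidden (ΔS, ΔL).
(c)–(d): forbidden (parity, ΔS).
(c)–(e): forbidden (ΔL, ΔJ).
(d)–(e): forbidden (ΔS, ΔL).
Allowed pairs: 0 of 10.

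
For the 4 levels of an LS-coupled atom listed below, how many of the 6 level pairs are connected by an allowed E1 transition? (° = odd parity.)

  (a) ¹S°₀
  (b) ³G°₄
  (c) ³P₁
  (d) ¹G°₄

0

(a)–(b): forbidden (parity, ΔS, ΔL, ΔJ).
(a)–(c): forbidden (ΔS).
(a)–(d): forbidden (parity, ΔL, ΔJ).
(b)–(c): forbidden (ΔL, ΔJ).
(b)–(d): forbidden (parity, ΔS).
(c)–(d): forbidden (ΔS, ΔL, ΔJ).
Allowed pairs: 0 of 6.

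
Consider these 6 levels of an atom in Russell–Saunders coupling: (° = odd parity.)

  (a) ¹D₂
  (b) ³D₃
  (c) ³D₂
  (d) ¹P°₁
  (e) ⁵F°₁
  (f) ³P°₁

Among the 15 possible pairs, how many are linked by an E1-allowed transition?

2

(a)–(b): forbidden (parity, ΔS).
(a)–(c): forbidden (parity, ΔS).
(a)–(d): allowed.
(a)–(e): forbidden (ΔS).
(a)–(f): forbidden (ΔS).
(b)–(c): forbidden (parity).
(b)–(d): forbidden (ΔS, ΔJ).
(b)–(e): forbidden (ΔS, ΔJ).
(b)–(f): forbidden (ΔJ).
(c)–(d): forbidden (ΔS).
(c)–(e): forbidden (ΔS).
(c)–(f): allowed.
(d)–(e): forbidden (parity, ΔS, ΔL).
(d)–(f): forbidden (parity, ΔS).
(e)–(f): forbidden (parity, ΔS, ΔL).
Allowed pairs: 2 of 15.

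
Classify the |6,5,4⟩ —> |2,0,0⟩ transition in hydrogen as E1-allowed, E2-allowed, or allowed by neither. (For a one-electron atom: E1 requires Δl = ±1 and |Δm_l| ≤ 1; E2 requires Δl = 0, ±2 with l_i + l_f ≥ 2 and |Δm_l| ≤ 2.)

Δl = 0 − 5 = -5; l_i + l_f = 5.
Δm_l = -4.
E1 (Δl = ±1, |Δm_l| ≤ 1): not satisfied.
E2 (Δl = 0,±2, l_i+l_f ≥ 2, |Δm_l| ≤ 2): not satisfied.

neither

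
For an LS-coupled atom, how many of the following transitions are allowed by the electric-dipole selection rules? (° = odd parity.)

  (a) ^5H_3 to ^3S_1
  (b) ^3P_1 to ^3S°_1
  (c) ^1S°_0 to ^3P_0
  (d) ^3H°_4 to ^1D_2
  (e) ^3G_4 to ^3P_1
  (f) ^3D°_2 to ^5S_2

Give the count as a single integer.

1

(a) forbidden (parity, ΔS, ΔL, ΔJ fail)
(b) allowed
(c) forbidden (ΔS, ΔJ fail)
(d) forbidden (ΔS, ΔL, ΔJ fail)
(e) forbidden (parity, ΔL, ΔJ fail)
(f) forbidden (ΔS, ΔL fail)
Total allowed: 1 of 6.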